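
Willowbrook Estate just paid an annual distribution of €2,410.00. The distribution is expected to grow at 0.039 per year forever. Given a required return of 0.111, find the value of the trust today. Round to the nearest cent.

D₁ = D₀ × (1 + g) = €2,410.00 × 1.039 = €2,503.9900
Growing perpetuity: P = D₁ / (r − g) = €2,503.9900 / (0.111 − 0.039) = €34,777.64

€34777.64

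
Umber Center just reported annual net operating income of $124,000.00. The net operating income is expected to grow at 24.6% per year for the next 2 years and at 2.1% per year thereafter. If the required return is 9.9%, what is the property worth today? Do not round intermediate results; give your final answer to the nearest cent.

$2386357.01

D_1 = 154504.00000
D_2 = 192511.98400
Terminal value at year 2: TV = D_2×(1+g_2)/(r−g_2) = 196554.73566/0.078 = 2519932.50851
P_0 = D_1/(1+r)^1 + D_2/(1+r)^2 + TV/(1+r)^2
    = 140585.98726 + 159390.48237 + 2086380.54490 = 2386357.01454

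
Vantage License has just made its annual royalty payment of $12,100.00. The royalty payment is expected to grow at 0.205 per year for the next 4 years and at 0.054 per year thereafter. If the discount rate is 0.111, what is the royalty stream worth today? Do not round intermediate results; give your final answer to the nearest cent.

$369171.11

D_1 = 14580.50000
D_2 = 17569.50250
D_3 = 21171.25051
D_4 = 25511.35687
Terminal value at year 4: TV = D_4×(1+g_2)/(r−g_2) = 26888.97014/0.057 = 471736.31822
P_0 = D_1/(1+r)^1 + D_2/(1+r)^2 + D_3/(1+r)^3 + D_4/(1+r)^4 + TV/(1+r)^4
    = 13123.76238 + 14234.14371 + 15438.47270 + 16744.69812 + 309630.03182 = 369171.10872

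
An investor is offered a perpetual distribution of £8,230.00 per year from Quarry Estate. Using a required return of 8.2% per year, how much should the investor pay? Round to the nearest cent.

Level perpetuity: PV = C / r = £8,230.00 / 0.082 = £100,365.85

£100365.85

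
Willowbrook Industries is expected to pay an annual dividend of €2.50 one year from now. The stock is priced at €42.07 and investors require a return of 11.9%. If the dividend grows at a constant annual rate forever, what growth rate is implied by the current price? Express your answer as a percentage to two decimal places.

P = D₁/(r−g) ⇒ g = r − D₁/P = 0.119 − €2.50/€42.07 = 0.059575

5.96%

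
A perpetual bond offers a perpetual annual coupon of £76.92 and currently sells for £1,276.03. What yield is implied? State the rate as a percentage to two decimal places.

P = C/r ⇒ r = C/P = £76.92/£1,276.03 = 0.060281

6.03%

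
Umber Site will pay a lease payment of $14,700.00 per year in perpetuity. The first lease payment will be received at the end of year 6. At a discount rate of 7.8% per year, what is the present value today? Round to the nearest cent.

Value at end of year 5: C / r = $14,700.00 / 0.078 = $188,461.5385
Discount to today: PV = $188,461.5385 / (1 + 0.078)^5 = $188,461.5385 / 1.455773 = $129,458.01

$129458.01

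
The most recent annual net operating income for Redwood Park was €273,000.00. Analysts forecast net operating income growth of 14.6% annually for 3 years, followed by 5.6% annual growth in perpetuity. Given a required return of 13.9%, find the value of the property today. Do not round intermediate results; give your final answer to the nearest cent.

€4366890.73

D_1 = 312858.00000
D_2 = 358535.26800
D_3 = 410881.41713
Terminal value at year 3: TV = D_3×(1+g_2)/(r−g_2) = 433890.77649/0.083 = 5227599.71671
P_0 = D_1/(1+r)^1 + D_2/(1+r)^2 + D_3/(1+r)^3 + TV/(1+r)^3
    = 274677.78753 + 276365.88631 + 278064.35972 + 3537782.69711 = 4366890.73068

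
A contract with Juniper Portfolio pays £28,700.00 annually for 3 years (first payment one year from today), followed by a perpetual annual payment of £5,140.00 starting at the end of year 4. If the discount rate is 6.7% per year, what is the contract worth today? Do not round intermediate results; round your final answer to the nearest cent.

PV of 3-year annuity: £28,700.00 × [1 − (1+0.067)^−3] / 0.067 = 75732.61088
Perpetuity value at year 3: £5,140.00 / 0.067 = 76716.41791
PV of perpetuity: 76716.41791 / (1+0.067)^3 = 63153.15589
Total PV = 75732.61088 + 63153.15589 = 138885.76677

£138885.77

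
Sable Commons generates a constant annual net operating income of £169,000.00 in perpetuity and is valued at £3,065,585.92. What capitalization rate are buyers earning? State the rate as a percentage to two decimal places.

5.51%

P = C/r ⇒ r = C/P = £169,000.00/£3,065,585.92 = 0.055128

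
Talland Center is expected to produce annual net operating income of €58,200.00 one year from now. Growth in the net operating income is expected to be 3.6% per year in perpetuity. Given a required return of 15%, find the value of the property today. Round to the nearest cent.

Growing perpetuity: P = D₁ / (r − g) = €58,200.0000 / (0.15 − 0.036) = €510,526.32

€510526.32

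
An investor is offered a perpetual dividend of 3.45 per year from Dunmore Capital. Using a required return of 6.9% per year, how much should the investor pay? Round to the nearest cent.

Level perpetuity: PV = C / r = 3.45 / 0.069 = 50.00

50.00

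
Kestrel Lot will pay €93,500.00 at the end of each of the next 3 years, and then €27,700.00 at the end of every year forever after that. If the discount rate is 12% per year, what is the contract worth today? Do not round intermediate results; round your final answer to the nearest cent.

PV of 3-year annuity: €93,500.00 × [1 − (1+0.12)^−3] / 0.12 = 224571.22358
Perpetuity value at year 3: €27,700.00 / 0.12 = 230833.33333
PV of perpetuity: 230833.33333 / (1+0.12)^3 = 164302.60720
Total PV = 224571.22358 + 164302.60720 = 388873.83078

€388873.83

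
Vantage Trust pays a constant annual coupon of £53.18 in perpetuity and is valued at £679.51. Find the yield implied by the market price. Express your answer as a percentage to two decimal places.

P = C/r ⇒ r = C/P = £53.18/£679.51 = 0.078262

7.83%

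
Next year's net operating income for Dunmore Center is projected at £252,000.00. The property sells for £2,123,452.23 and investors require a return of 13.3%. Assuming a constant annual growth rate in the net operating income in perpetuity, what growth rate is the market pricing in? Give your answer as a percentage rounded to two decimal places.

P = D₁/(r−g) ⇒ g = r − D₁/P = 0.133 − £252,000.00/£2,123,452.23 = 0.014325

1.43%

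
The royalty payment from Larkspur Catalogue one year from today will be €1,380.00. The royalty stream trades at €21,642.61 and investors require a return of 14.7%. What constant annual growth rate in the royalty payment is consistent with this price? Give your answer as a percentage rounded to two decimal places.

8.32%

P = D₁/(r−g) ⇒ g = r − D₁/P = 0.147 − €1,380.00/€21,642.61 = 0.083237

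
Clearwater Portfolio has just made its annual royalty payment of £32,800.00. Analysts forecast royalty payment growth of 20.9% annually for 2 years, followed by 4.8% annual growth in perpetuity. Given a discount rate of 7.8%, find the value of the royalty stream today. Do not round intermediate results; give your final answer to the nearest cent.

£1519257.66

D_1 = 39655.20000
D_2 = 47943.13680
Terminal value at year 2: TV = D_2×(1+g_2)/(r−g_2) = 50244.40737/0.03 = 1674813.57888
P_0 = D_1/(1+r)^1 + D_2/(1+r)^2 + TV/(1+r)^2
    = 36785.89981 + 41256.17150 + 1441215.59102 = 1519257.66234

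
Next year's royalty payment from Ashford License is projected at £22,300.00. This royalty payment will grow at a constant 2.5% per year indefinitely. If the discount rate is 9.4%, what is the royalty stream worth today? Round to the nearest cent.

£323188.41

Growing perpetuity: P = D₁ / (r − g) = £22,300.0000 / (0.094 − 0.025) = £323,188.41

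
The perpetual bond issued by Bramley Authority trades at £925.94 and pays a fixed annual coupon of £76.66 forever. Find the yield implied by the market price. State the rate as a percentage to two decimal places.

P = C/r ⇒ r = C/P = £76.66/£925.94 = 0.082792

8.28%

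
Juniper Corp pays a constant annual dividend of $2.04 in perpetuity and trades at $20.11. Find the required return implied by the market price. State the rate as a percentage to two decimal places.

10.14%

P = C/r ⇒ r = C/P = $2.04/$20.11 = 0.101442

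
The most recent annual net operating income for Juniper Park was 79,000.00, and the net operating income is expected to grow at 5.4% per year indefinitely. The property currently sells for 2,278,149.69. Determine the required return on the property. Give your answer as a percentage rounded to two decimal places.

D₁ = 79,000.00 × 1.054 = 83,266.0000
P = D₁/(r − g) ⇒ r = D₁/P + g = 83,266.0000/2,278,149.69 + 0.054 = 0.036550 + 0.054 = 0.090550

9.05%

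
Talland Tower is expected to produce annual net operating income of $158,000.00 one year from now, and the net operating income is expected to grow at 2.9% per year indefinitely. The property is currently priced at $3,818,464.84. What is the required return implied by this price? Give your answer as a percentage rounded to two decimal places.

7.04%

P = D₁/(r − g) ⇒ r = D₁/P + g = $158,000.0000/$3,818,464.84 + 0.029 = 0.041378 + 0.029 = 0.070378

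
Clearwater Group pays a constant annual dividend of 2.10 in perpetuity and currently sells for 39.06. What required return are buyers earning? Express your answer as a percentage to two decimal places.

P = C/r ⇒ r = C/P = 2.10/39.06 = 0.053763

5.38%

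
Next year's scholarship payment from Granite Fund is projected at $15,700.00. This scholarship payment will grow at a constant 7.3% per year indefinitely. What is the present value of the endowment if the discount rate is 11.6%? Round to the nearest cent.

Growing perpetuity: P = D₁ / (r − g) = $15,700.0000 / (0.116 − 0.073) = $365,116.28

$365116.28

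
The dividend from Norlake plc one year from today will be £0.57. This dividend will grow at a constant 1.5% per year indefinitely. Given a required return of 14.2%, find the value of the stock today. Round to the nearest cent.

Growing perpetuity: P = D₁ / (r − g) = £0.5700 / (0.142 − 0.015) = £4.49

£4.49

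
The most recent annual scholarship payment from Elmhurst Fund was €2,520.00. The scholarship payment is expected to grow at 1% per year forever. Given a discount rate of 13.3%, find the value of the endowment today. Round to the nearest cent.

€20692.68

D₁ = D₀ × (1 + g) = €2,520.00 × 1.01 = €2,545.2000
Growing perpetuity: P = D₁ / (r − g) = €2,545.2000 / (0.133 − 0.01) = €20,692.68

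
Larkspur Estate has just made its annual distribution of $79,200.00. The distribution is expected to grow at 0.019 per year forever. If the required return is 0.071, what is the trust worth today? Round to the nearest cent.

$1552015.38

D₁ = D₀ × (1 + g) = $79,200.00 × 1.019 = $80,704.8000
Growing perpetuity: P = D₁ / (r − g) = $80,704.8000 / (0.071 − 0.019) = $1,552,015.38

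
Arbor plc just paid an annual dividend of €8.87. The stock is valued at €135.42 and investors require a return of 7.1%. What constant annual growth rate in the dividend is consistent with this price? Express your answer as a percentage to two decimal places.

P = D₀(1+g)/(r−g) ⇒ P(r−g) = D₀(1+g) ⇒ g(P+D₀) = P·r − D₀
g = (P·r − D₀)/(P + D₀) = (€135.42×0.071 − €8.87) / (€135.42 + €8.87) = 0.005162

0.52%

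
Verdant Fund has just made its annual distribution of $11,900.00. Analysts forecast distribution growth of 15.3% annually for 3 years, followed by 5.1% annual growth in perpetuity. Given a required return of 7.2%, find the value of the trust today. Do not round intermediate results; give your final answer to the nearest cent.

D_1 = 13720.70000
D_2 = 15819.96710
D_3 = 18240.42207
Terminal value at year 3: TV = D_3×(1+g_2)/(r−g_2) = 19170.68359/0.021 = 912889.69484
P_0 = D_1/(1+r)^1 + D_2/(1+r)^2 + D_3/(1+r)^3 + TV/(1+r)^3
    = 12799.16045 + 13766.26119 + 14806.43578 + 741026.85721 = 782398.71462

$782398.71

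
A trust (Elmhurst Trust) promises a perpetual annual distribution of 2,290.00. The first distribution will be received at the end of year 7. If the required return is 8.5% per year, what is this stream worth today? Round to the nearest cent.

16513.46

Value at end of year 6: C / r = 2,290.00 / 0.085 = 26,941.1765
Discount to today: PV = 26,941.1765 / (1 + 0.085)^6 = 26,941.1765 / 1.631468 = 16,513.46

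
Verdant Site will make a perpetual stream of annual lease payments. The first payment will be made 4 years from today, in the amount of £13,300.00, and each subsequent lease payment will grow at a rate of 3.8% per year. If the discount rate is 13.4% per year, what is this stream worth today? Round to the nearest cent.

Value at end of year 3: C₁ / (r − g) = £13,300.00 / (0.134 − 0.038) = £138,541.6667
Discount to today: PV = £138,541.6667 / (1 + 0.134)^3 = £138,541.6667 / 1.458274 = £95,003.86

£95003.86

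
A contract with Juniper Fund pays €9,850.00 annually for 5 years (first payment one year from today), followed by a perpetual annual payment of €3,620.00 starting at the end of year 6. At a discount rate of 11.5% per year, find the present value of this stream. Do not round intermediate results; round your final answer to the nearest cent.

PV of 5-year annuity: €9,850.00 × [1 − (1+0.115)^−5] / 0.115 = 35951.29679
Perpetuity value at year 5: €3,620.00 / 0.115 = 31478.26087
PV of perpetuity: 31478.26087 / (1+0.115)^5 = 18265.70306
Total PV = 35951.29679 + 18265.70306 = 54216.99986

€54217.00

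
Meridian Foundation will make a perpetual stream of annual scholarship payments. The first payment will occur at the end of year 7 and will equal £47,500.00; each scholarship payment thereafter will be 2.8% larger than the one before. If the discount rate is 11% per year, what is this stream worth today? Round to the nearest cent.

£309700.48

Value at end of year 6: C₁ / (r − g) = £47,500.00 / (0.11 − 0.028) = £579,268.2927
Discount to today: PV = £579,268.2927 / (1 + 0.11)^6 = £579,268.2927 / 1.870415 = £309,700.48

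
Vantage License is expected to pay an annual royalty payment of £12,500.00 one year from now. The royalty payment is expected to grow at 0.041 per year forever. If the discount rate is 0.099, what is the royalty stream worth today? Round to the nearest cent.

Growing perpetuity: P = D₁ / (r − g) = £12,500.0000 / (0.099 − 0.041) = £215,517.24

£215517.24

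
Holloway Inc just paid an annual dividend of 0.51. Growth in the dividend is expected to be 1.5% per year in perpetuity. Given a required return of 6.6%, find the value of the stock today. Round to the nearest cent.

D₁ = D₀ × (1 + g) = 0.51 × 1.015 = 0.5177
Growing perpetuity: P = D₁ / (r − g) = 0.5177 / (0.066 − 0.015) = 10.15

10.15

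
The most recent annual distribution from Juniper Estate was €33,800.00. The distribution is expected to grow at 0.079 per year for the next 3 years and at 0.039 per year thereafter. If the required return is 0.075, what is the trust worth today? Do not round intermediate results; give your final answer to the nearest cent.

€1088591.97

D_1 = 36470.20000
D_2 = 39351.34580
D_3 = 42460.10212
Terminal value at year 3: TV = D_3×(1+g_2)/(r−g_2) = 44116.04610/0.036 = 1225445.72502
P_0 = D_1/(1+r)^1 + D_2/(1+r)^2 + D_3/(1+r)^3 + TV/(1+r)^3
    = 33925.76744 + 34052.00286 + 34178.70798 + 986435.48872 = 1088591.96700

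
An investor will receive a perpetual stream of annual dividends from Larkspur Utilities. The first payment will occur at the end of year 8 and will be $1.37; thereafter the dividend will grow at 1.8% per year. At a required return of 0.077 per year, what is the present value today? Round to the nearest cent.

$13.82

Value at end of year 7: C₁ / (r − g) = $1.37 / (0.077 − 0.018) = $23.2203
Discount to today: PV = $23.2203 / (1 + 0.077)^7 = $23.2203 / 1.680776 = $13.82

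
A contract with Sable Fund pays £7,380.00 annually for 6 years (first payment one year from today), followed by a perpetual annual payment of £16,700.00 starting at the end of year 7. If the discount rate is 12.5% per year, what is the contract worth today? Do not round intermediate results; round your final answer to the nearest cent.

PV of 6-year annuity: £7,380.00 × [1 − (1+0.125)^−6] / 0.125 = 29917.32832
Perpetuity value at year 6: £16,700.00 / 0.125 = 133600.00000
PV of perpetuity: 133600.00000 / (1+0.125)^6 = 65900.89662
Total PV = 29917.32832 + 65900.89662 = 95818.22494

£95818.22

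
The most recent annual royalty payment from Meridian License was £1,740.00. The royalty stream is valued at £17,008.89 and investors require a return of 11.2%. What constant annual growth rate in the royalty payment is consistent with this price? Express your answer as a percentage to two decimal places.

P = D₀(1+g)/(r−g) ⇒ P(r−g) = D₀(1+g) ⇒ g(P+D₀) = P·r − D₀
g = (P·r − D₀)/(P + D₀) = (£17,008.89×0.112 − £1,740.00) / (£17,008.89 + £1,740.00) = 0.008800

0.88%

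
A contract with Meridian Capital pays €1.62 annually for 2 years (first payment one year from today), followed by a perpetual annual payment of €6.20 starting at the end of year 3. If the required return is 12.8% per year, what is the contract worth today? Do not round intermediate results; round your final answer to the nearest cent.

PV of 2-year annuity: €1.62 × [1 − (1+0.128)^−2] / 0.128 = 2.70937
Perpetuity value at year 2: €6.20 / 0.128 = 48.43750
PV of perpetuity: 48.43750 / (1+0.128)^2 = 38.06830
Total PV = 2.70937 + 38.06830 = 40.77767

€40.78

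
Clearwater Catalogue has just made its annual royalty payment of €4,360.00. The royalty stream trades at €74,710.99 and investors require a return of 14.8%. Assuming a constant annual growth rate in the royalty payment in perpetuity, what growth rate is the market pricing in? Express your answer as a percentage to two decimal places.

P = D₀(1+g)/(r−g) ⇒ P(r−g) = D₀(1+g) ⇒ g(P+D₀) = P·r − D₀
g = (P·r − D₀)/(P + D₀) = (€74,710.99×0.148 − €4,360.00) / (€74,710.99 + €4,360.00) = 0.084699

8.47%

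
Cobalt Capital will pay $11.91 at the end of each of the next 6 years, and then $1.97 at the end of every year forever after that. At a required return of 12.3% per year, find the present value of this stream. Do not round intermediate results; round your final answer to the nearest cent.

$56.54

PV of 6-year annuity: $11.91 × [1 − (1+0.123)^−6] / 0.123 = 48.55362
Perpetuity value at year 6: $1.97 / 0.123 = 16.01626
PV of perpetuity: 16.01626 / (1+0.123)^6 = 7.98514
Total PV = 48.55362 + 7.98514 = 56.53876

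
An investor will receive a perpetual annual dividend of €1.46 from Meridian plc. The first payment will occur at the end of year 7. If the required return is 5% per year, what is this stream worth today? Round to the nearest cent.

€21.79

Value at end of year 6: C / r = €1.46 / 0.05 = €29.2000
Discount to today: PV = €29.2000 / (1 + 0.05)^6 = €29.2000 / 1.340096 = €21.79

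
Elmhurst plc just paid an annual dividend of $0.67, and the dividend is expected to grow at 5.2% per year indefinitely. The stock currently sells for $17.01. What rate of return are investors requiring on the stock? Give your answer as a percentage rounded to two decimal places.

9.34%

D₁ = $0.67 × 1.052 = $0.7048
P = D₁/(r − g) ⇒ r = D₁/P + g = $0.7048/$17.01 + 0.052 = 0.041437 + 0.052 = 0.093437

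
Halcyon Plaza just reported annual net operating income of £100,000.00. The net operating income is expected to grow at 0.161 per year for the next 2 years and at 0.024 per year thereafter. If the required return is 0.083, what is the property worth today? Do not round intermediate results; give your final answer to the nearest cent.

D_1 = 116100.00000
D_2 = 134792.10000
Terminal value at year 2: TV = D_2×(1+g_2)/(r−g_2) = 138027.11040/0.059 = 2339442.54915
P_0 = D_1/(1+r)^1 + D_2/(1+r)^2 + TV/(1+r)^2
    = 107202.21607 + 114923.15130 + 1994598.42249 = 2216723.78985

£2216723.79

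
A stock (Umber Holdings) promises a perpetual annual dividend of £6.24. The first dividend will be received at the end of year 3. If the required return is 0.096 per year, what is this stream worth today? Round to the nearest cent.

£54.11

Value at end of year 2: C / r = £6.24 / 0.096 = £65.0000
Discount to today: PV = £65.0000 / (1 + 0.096)^2 = £65.0000 / 1.201216 = £54.11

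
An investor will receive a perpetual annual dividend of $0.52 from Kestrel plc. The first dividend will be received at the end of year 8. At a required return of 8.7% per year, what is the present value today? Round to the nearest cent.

$3.33

Value at end of year 7: C / r = $0.52 / 0.087 = $5.9770
Discount to today: PV = $5.9770 / (1 + 0.087)^7 = $5.9770 / 1.793109 = $3.33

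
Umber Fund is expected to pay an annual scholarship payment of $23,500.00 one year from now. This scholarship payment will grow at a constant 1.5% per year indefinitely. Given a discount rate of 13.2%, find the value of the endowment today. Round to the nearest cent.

$200854.70

Growing perpetuity: P = D₁ / (r − g) = $23,500.0000 / (0.132 − 0.015) = $200,854.70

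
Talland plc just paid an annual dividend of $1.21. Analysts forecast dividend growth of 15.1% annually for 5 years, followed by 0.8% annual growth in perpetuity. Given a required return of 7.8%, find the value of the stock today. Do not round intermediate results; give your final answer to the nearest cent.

$31.57

D_1 = 1.39271
D_2 = 1.60301
D_3 = 1.84506
D_4 = 2.12367
D_5 = 2.44434
Terminal value at year 5: TV = D_5×(1+g_2)/(r−g_2) = 2.46390/0.07 = 35.19853
P_0 = D_1/(1+r)^1 + D_2/(1+r)^2 + D_3/(1+r)^3 + D_4/(1+r)^4 + D_5/(1+r)^5 + TV/(1+r)^5
    = 1.29194 + 1.37943 + 1.47284 + 1.57258 + 1.67907 + 24.17857 = 31.57442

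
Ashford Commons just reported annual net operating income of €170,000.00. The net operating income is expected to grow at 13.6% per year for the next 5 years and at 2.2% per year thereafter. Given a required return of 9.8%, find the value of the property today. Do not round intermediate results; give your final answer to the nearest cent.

D_1 = 193120.00000
D_2 = 219384.32000
D_3 = 249220.58752
D_4 = 283114.58742
D_5 = 321618.17131
Terminal value at year 5: TV = D_5×(1+g_2)/(r−g_2) = 328693.77108/0.076 = 4324918.04054
P_0 = D_1/(1+r)^1 + D_2/(1+r)^2 + D_3/(1+r)^3 + D_4/(1+r)^4 + D_5/(1+r)^5 + TV/(1+r)^5
    = 175883.42441 + 181970.46460 + 188268.16738 + 194783.82344 + 201524.97580 + 2709980.59569 = 3652411.45132

€3652411.45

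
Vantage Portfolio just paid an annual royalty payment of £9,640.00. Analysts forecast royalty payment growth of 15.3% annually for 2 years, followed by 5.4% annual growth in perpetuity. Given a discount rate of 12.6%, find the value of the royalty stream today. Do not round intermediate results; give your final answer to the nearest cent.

£167946.73

D_1 = 11114.92000
D_2 = 12815.50276
Terminal value at year 2: TV = D_2×(1+g_2)/(r−g_2) = 13507.53991/0.072 = 187604.72096
P_0 = D_1/(1+r)^1 + D_2/(1+r)^2 + TV/(1+r)^2
    = 9871.15453 + 10107.85184 + 147967.72000 = 167946.72637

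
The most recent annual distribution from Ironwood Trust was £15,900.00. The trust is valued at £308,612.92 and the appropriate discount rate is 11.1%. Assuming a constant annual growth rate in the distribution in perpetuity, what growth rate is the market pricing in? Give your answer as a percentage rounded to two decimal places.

5.66%

P = D₀(1+g)/(r−g) ⇒ P(r−g) = D₀(1+g) ⇒ g(P+D₀) = P·r − D₀
g = (P·r − D₀)/(P + D₀) = (£308,612.92×0.111 − £15,900.00) / (£308,612.92 + £15,900.00) = 0.056565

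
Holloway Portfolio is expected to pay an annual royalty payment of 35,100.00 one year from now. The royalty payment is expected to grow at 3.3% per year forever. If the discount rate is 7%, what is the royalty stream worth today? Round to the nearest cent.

Growing perpetuity: P = D₁ / (r − g) = 35,100.0000 / (0.07 − 0.033) = 948,648.65

948648.65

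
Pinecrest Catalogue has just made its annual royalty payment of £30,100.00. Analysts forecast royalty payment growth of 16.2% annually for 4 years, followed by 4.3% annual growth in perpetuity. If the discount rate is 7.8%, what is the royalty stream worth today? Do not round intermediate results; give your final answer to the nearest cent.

£1356721.27

D_1 = 34976.20000
D_2 = 40642.34440
D_3 = 47226.40419
D_4 = 54877.08167
Terminal value at year 4: TV = D_4×(1+g_2)/(r−g_2) = 57236.79618/0.035 = 1635337.03383
P_0 = D_1/(1+r)^1 + D_2/(1+r)^2 + D_3/(1+r)^3 + D_4/(1+r)^4 + TV/(1+r)^4
    = 32445.45455 + 34973.67178 + 37698.89296 + 40636.46904 + 1210966.77726 = 1356721.26558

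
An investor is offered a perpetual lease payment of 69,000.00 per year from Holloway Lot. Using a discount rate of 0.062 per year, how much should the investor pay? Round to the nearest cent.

Level perpetuity: PV = C / r = 69,000.00 / 0.062 = 1,112,903.23

1112903.23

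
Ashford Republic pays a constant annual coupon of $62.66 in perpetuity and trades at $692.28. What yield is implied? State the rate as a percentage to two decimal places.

P = C/r ⇒ r = C/P = $62.66/$692.28 = 0.090513

9.05%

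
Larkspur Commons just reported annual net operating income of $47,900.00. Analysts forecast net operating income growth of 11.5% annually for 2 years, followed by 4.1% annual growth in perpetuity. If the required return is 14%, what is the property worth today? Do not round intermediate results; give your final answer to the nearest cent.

$574498.66

D_1 = 53408.50000
D_2 = 59550.47750
Terminal value at year 2: TV = D_2×(1+g_2)/(r−g_2) = 61992.04708/0.099 = 626182.29371
P_0 = D_1/(1+r)^1 + D_2/(1+r)^2 + TV/(1+r)^2
    = 46849.56140 + 45822.15874 + 481826.94191 = 574498.66206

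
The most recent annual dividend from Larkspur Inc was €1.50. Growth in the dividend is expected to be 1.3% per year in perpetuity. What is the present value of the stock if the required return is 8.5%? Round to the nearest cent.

€21.10

D₁ = D₀ × (1 + g) = €1.50 × 1.013 = €1.5195
Growing perpetuity: P = D₁ / (r − g) = €1.5195 / (0.085 − 0.013) = €21.10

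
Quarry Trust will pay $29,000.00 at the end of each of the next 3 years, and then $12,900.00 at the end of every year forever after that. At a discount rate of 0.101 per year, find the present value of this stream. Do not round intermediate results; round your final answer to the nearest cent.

$167690.71

PV of 3-year annuity: $29,000.00 × [1 − (1+0.101)^−3] / 0.101 = 71991.93136
Perpetuity value at year 3: $12,900.00 / 0.101 = 127722.77228
PV of perpetuity: 127722.77228 / (1+0.101)^3 = 95698.77522
Total PV = 71991.93136 + 95698.77522 = 167690.70659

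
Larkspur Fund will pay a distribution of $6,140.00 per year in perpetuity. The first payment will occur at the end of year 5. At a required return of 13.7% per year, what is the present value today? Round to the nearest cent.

$26816.74

Value at end of year 4: C / r = $6,140.00 / 0.137 = $44,817.5182
Discount to today: PV = $44,817.5182 / (1 + 0.137)^4 = $44,817.5182 / 1.671252 = $26,816.74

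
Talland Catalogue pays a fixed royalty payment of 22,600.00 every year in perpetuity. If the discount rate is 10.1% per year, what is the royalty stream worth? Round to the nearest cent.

Level perpetuity: PV = C / r = 22,600.00 / 0.101 = 223,762.38

223762.38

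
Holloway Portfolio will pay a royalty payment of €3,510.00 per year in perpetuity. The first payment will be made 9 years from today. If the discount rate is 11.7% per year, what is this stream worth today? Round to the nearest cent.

€12379.29

Value at end of year 8: C / r = €3,510.00 / 0.117 = €30,000.0000
Discount to today: PV = €30,000.0000 / (1 + 0.117)^8 = €30,000.0000 / 2.423402 = €12,379.29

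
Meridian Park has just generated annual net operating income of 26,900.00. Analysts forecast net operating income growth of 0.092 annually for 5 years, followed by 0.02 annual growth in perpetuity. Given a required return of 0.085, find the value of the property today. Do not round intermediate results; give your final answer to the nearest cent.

D_1 = 29374.80000
D_2 = 32077.28160
D_3 = 35028.39151
D_4 = 38251.00353
D_5 = 41770.09585
Terminal value at year 5: TV = D_5×(1+g_2)/(r−g_2) = 42605.49777/0.065 = 655469.19642
P_0 = D_1/(1+r)^1 + D_2/(1+r)^2 + D_3/(1+r)^3 + D_4/(1+r)^4 + D_5/(1+r)^5 + TV/(1+r)^5
    = 27073.54839 + 27248.21644 + 27424.01139 + 27600.94049 + 27779.01108 + 435916.78919 = 573042.51697

573042.52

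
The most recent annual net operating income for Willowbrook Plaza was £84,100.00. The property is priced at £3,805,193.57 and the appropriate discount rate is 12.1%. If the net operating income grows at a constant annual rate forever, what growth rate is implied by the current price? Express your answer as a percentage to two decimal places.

9.68%

P = D₀(1+g)/(r−g) ⇒ P(r−g) = D₀(1+g) ⇒ g(P+D₀) = P·r − D₀
g = (P·r − D₀)/(P + D₀) = (£3,805,193.57×0.121 − £84,100.00) / (£3,805,193.57 + £84,100.00) = 0.096760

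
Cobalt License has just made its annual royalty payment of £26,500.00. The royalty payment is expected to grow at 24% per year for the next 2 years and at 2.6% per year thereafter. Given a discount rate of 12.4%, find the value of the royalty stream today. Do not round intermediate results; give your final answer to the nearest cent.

£399145.54

D_1 = 32860.00000
D_2 = 40746.40000
Terminal value at year 2: TV = D_2×(1+g_2)/(r−g_2) = 41805.80640/0.098 = 426589.86122
P_0 = D_1/(1+r)^1 + D_2/(1+r)^2 + TV/(1+r)^2
    = 29234.87544 + 32251.99782 + 337658.67107 = 399145.54434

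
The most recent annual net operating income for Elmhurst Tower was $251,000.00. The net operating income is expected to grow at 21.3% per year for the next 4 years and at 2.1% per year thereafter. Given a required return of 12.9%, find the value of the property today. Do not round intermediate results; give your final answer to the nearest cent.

$4367032.16

D_1 = 304463.00000
D_2 = 369313.61900
D_3 = 447977.41985
D_4 = 543396.61027
Terminal value at year 4: TV = D_4×(1+g_2)/(r−g_2) = 554807.93909/0.108 = 5137110.54713
P_0 = D_1/(1+r)^1 + D_2/(1+r)^2 + D_3/(1+r)^3 + D_4/(1+r)^4 + TV/(1+r)^4
    = 269674.93357 + 289739.32190 + 311296.54336 + 334457.66794 + 3161863.69412 = 4367032.16088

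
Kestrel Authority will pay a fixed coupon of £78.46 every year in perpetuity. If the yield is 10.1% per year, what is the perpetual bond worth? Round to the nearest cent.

£776.83

Level perpetuity: PV = C / r = £78.46 / 0.101 = £776.83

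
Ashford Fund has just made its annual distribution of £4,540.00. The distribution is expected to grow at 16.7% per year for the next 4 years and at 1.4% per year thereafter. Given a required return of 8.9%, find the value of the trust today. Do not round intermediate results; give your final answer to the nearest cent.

£102600.85

D_1 = 5298.18000
D_2 = 6182.97606
D_3 = 7215.53306
D_4 = 8420.52708
Terminal value at year 4: TV = D_4×(1+g_2)/(r−g_2) = 8538.41446/0.075 = 113845.52617
P_0 = D_1/(1+r)^1 + D_2/(1+r)^2 + D_3/(1+r)^3 + D_4/(1+r)^4 + TV/(1+r)^4
    = 4865.17906 + 5213.64919 + 5587.07861 + 5987.25504 + 80947.68810 = 102600.84999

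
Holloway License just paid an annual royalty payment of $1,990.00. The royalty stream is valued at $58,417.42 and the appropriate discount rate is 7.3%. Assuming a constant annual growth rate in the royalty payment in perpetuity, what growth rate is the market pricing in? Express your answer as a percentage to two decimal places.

P = D₀(1+g)/(r−g) ⇒ P(r−g) = D₀(1+g) ⇒ g(P+D₀) = P·r − D₀
g = (P·r − D₀)/(P + D₀) = ($58,417.42×0.073 − $1,990.00) / ($58,417.42 + $1,990.00) = 0.037652

3.77%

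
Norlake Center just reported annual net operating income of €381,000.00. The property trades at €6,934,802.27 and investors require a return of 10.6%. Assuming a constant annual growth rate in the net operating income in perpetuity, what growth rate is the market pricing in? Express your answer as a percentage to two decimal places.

4.84%

P = D₀(1+g)/(r−g) ⇒ P(r−g) = D₀(1+g) ⇒ g(P+D₀) = P·r − D₀
g = (P·r − D₀)/(P + D₀) = (€6,934,802.27×0.106 − €381,000.00) / (€6,934,802.27 + €381,000.00) = 0.048401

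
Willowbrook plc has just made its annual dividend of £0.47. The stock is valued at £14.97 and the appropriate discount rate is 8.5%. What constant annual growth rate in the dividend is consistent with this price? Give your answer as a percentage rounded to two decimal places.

P = D₀(1+g)/(r−g) ⇒ P(r−g) = D₀(1+g) ⇒ g(P+D₀) = P·r − D₀
g = (P·r − D₀)/(P + D₀) = (£14.97×0.085 − £0.47) / (£14.97 + £0.47) = 0.051972

5.20%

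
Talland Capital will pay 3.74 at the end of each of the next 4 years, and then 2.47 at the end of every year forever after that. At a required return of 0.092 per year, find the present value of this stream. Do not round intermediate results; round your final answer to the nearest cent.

PV of 4-year annuity: 3.74 × [1 − (1+0.092)^−4] / 0.092 = 12.06355
Perpetuity value at year 4: 2.47 / 0.092 = 26.84783
PV of perpetuity: 26.84783 / (1+0.092)^4 = 18.88072
Total PV = 12.06355 + 18.88072 = 30.94427

30.94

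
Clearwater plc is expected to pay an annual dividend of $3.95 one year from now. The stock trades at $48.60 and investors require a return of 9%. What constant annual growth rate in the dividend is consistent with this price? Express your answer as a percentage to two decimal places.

0.87%

P = D₁/(r−g) ⇒ g = r − D₁/P = 0.09 − $3.95/$48.60 = 0.008724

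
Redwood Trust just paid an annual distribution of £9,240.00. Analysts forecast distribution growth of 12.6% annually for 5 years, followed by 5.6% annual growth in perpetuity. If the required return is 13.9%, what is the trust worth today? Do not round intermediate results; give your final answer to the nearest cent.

D_1 = 10404.24000
D_2 = 11715.17424
D_3 = 13191.28619
D_4 = 14853.38825
D_5 = 16724.91517
Terminal value at year 5: TV = D_5×(1+g_2)/(r−g_2) = 17661.51042/0.083 = 212789.28222
P_0 = D_1/(1+r)^1 + D_2/(1+r)^2 + D_3/(1+r)^3 + D_4/(1+r)^4 + D_5/(1+r)^5 + TV/(1+r)^5
    = 9134.53907 + 9030.28182 + 8927.21451 + 8825.32356 + 8724.59555 + 111002.08316 = 155644.03768

£155644.04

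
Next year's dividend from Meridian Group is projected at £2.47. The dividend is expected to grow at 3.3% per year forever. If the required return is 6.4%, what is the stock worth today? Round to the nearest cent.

£79.68

Growing perpetuity: P = D₁ / (r − g) = £2.4700 / (0.064 − 0.033) = £79.68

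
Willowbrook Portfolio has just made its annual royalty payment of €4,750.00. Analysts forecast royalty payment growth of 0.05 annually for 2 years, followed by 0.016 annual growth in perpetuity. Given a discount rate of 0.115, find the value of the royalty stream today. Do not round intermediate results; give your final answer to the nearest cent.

€51915.00

D_1 = 4987.50000
D_2 = 5236.87500
Terminal value at year 2: TV = D_2×(1+g_2)/(r−g_2) = 5320.66500/0.099 = 53744.09091
P_0 = D_1/(1+r)^1 + D_2/(1+r)^2 + TV/(1+r)^2
    = 4473.09417 + 4212.33083 + 43229.57703 = 51915.00204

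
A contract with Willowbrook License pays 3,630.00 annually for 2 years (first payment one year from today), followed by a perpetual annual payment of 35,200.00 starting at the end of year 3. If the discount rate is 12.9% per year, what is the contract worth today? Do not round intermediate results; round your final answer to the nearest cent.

220137.66

PV of 2-year annuity: 3,630.00 × [1 − (1+0.129)^−2] / 0.129 = 6063.09541
Perpetuity value at year 2: 35,200.00 / 0.129 = 272868.21705
PV of perpetuity: 272868.21705 / (1+0.129)^2 = 214074.56457
Total PV = 6063.09541 + 214074.56457 = 220137.65998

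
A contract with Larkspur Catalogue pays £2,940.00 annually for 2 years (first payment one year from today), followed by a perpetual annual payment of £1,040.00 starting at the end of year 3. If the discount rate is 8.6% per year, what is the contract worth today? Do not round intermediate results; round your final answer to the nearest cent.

£15453.56

PV of 2-year annuity: £2,940.00 × [1 − (1+0.086)^−2] / 0.086 = 5199.98372
Perpetuity value at year 2: £1,040.00 / 0.086 = 12093.02326
PV of perpetuity: 12093.02326 / (1+0.086)^2 = 10253.57323
Total PV = 5199.98372 + 10253.57323 = 15453.55695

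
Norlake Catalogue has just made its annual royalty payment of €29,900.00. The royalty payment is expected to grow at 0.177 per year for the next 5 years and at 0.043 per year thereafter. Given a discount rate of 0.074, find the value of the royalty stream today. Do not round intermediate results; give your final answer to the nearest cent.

€1788634.49

D_1 = 35192.30000
D_2 = 41421.33710
D_3 = 48752.91377
D_4 = 57382.17950
D_5 = 67538.82528
Terminal value at year 5: TV = D_5×(1+g_2)/(r−g_2) = 70442.99476/0.031 = 2272354.66975
P_0 = D_1/(1+r)^1 + D_2/(1+r)^2 + D_3/(1+r)^3 + D_4/(1+r)^4 + D_5/(1+r)^5 + TV/(1+r)^5
    = 32767.50466 + 35910.01209 + 39353.89593 + 43128.05913 + 47264.17653 + 1590210.84266 = 1788634.49099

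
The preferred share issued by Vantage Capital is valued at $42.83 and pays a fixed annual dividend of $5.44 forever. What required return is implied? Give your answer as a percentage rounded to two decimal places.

P = C/r ⇒ r = C/P = $5.44/$42.83 = 0.127014

12.70%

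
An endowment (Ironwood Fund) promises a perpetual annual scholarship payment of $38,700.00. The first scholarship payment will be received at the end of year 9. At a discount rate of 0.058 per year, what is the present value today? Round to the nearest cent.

Value at end of year 8: C / r = $38,700.00 / 0.058 = $667,241.3793
Discount to today: PV = $667,241.3793 / (1 + 0.058)^8 = $667,241.3793 / 1.569948 = $425,008.51

$425008.51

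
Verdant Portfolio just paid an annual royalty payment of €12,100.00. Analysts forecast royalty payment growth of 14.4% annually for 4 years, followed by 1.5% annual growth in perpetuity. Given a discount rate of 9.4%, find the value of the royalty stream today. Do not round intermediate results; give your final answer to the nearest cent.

D_1 = 13842.40000
D_2 = 15835.70560
D_3 = 18116.04721
D_4 = 20724.75800
Terminal value at year 4: TV = D_4×(1+g_2)/(r−g_2) = 21035.62937/0.079 = 266273.78955
P_0 = D_1/(1+r)^1 + D_2/(1+r)^2 + D_3/(1+r)^3 + D_4/(1+r)^4 + TV/(1+r)^4
    = 12653.01645 + 13231.30788 + 13836.02945 + 14468.38911 + 185891.32847 = 240080.07137

€240080.07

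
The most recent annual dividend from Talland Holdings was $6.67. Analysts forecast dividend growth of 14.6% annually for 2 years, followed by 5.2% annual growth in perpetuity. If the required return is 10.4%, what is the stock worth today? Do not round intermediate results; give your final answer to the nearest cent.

D_1 = 7.64382
D_2 = 8.75982
Terminal value at year 2: TV = D_2×(1+g_2)/(r−g_2) = 9.21533/0.052 = 177.21785
P_0 = D_1/(1+r)^1 + D_2/(1+r)^2 + TV/(1+r)^2
    = 6.92375 + 7.18715 + 145.40164 = 159.51255

$159.51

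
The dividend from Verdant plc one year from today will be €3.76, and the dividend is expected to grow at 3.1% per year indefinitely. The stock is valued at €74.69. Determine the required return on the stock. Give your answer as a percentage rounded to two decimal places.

P = D₁/(r − g) ⇒ r = D₁/P + g = €3.7600/€74.69 + 0.031 = 0.050341 + 0.031 = 0.081341

8.13%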